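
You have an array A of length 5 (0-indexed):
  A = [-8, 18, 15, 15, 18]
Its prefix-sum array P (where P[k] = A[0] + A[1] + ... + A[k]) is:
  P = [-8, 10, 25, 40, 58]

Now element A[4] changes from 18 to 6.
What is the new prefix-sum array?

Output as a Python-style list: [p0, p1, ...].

Answer: [-8, 10, 25, 40, 46]

Derivation:
Change: A[4] 18 -> 6, delta = -12
P[k] for k < 4: unchanged (A[4] not included)
P[k] for k >= 4: shift by delta = -12
  P[0] = -8 + 0 = -8
  P[1] = 10 + 0 = 10
  P[2] = 25 + 0 = 25
  P[3] = 40 + 0 = 40
  P[4] = 58 + -12 = 46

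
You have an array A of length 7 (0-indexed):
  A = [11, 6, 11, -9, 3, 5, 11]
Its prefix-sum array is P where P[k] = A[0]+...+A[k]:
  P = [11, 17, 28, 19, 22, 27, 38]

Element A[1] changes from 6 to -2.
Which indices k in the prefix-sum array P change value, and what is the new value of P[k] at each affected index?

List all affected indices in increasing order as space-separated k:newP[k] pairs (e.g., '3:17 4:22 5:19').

P[k] = A[0] + ... + A[k]
P[k] includes A[1] iff k >= 1
Affected indices: 1, 2, ..., 6; delta = -8
  P[1]: 17 + -8 = 9
  P[2]: 28 + -8 = 20
  P[3]: 19 + -8 = 11
  P[4]: 22 + -8 = 14
  P[5]: 27 + -8 = 19
  P[6]: 38 + -8 = 30

Answer: 1:9 2:20 3:11 4:14 5:19 6:30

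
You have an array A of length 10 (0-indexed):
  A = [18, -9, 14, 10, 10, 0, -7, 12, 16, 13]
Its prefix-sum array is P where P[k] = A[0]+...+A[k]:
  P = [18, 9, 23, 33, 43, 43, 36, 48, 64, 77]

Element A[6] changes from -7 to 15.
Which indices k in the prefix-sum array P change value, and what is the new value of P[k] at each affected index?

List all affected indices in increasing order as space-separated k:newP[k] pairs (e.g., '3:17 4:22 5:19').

P[k] = A[0] + ... + A[k]
P[k] includes A[6] iff k >= 6
Affected indices: 6, 7, ..., 9; delta = 22
  P[6]: 36 + 22 = 58
  P[7]: 48 + 22 = 70
  P[8]: 64 + 22 = 86
  P[9]: 77 + 22 = 99

Answer: 6:58 7:70 8:86 9:99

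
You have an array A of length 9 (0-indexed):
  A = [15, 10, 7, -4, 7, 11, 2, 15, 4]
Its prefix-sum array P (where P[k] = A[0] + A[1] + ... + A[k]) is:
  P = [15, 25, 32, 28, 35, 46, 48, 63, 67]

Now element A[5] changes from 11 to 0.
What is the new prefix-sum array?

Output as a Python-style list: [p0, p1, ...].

Change: A[5] 11 -> 0, delta = -11
P[k] for k < 5: unchanged (A[5] not included)
P[k] for k >= 5: shift by delta = -11
  P[0] = 15 + 0 = 15
  P[1] = 25 + 0 = 25
  P[2] = 32 + 0 = 32
  P[3] = 28 + 0 = 28
  P[4] = 35 + 0 = 35
  P[5] = 46 + -11 = 35
  P[6] = 48 + -11 = 37
  P[7] = 63 + -11 = 52
  P[8] = 67 + -11 = 56

Answer: [15, 25, 32, 28, 35, 35, 37, 52, 56]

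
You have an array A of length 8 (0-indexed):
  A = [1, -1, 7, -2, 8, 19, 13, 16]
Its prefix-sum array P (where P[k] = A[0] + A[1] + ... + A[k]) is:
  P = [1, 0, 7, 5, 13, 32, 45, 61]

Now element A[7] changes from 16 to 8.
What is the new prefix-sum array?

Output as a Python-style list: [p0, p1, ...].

Change: A[7] 16 -> 8, delta = -8
P[k] for k < 7: unchanged (A[7] not included)
P[k] for k >= 7: shift by delta = -8
  P[0] = 1 + 0 = 1
  P[1] = 0 + 0 = 0
  P[2] = 7 + 0 = 7
  P[3] = 5 + 0 = 5
  P[4] = 13 + 0 = 13
  P[5] = 32 + 0 = 32
  P[6] = 45 + 0 = 45
  P[7] = 61 + -8 = 53

Answer: [1, 0, 7, 5, 13, 32, 45, 53]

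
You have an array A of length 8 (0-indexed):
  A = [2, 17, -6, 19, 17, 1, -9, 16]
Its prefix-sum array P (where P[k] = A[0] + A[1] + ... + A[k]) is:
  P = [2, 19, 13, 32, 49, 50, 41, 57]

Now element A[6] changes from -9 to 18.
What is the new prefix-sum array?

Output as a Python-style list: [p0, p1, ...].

Change: A[6] -9 -> 18, delta = 27
P[k] for k < 6: unchanged (A[6] not included)
P[k] for k >= 6: shift by delta = 27
  P[0] = 2 + 0 = 2
  P[1] = 19 + 0 = 19
  P[2] = 13 + 0 = 13
  P[3] = 32 + 0 = 32
  P[4] = 49 + 0 = 49
  P[5] = 50 + 0 = 50
  P[6] = 41 + 27 = 68
  P[7] = 57 + 27 = 84

Answer: [2, 19, 13, 32, 49, 50, 68, 84]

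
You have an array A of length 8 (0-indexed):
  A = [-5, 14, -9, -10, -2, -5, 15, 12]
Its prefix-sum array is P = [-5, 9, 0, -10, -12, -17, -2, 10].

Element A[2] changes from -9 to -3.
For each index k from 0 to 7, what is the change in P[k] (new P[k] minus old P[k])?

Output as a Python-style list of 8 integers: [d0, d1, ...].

Element change: A[2] -9 -> -3, delta = 6
For k < 2: P[k] unchanged, delta_P[k] = 0
For k >= 2: P[k] shifts by exactly 6
Delta array: [0, 0, 6, 6, 6, 6, 6, 6]

Answer: [0, 0, 6, 6, 6, 6, 6, 6]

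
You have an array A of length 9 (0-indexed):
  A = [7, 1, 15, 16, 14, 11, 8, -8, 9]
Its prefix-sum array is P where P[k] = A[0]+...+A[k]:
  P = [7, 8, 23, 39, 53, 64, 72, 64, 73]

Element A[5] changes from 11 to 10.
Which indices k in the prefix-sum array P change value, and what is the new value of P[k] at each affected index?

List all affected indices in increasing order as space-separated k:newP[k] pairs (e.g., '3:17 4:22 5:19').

P[k] = A[0] + ... + A[k]
P[k] includes A[5] iff k >= 5
Affected indices: 5, 6, ..., 8; delta = -1
  P[5]: 64 + -1 = 63
  P[6]: 72 + -1 = 71
  P[7]: 64 + -1 = 63
  P[8]: 73 + -1 = 72

Answer: 5:63 6:71 7:63 8:72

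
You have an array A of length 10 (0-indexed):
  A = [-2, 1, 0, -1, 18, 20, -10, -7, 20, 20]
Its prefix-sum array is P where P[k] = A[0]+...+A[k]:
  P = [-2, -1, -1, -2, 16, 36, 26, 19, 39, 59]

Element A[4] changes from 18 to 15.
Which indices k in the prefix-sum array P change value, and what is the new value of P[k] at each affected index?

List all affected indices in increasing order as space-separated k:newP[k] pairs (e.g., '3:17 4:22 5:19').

P[k] = A[0] + ... + A[k]
P[k] includes A[4] iff k >= 4
Affected indices: 4, 5, ..., 9; delta = -3
  P[4]: 16 + -3 = 13
  P[5]: 36 + -3 = 33
  P[6]: 26 + -3 = 23
  P[7]: 19 + -3 = 16
  P[8]: 39 + -3 = 36
  P[9]: 59 + -3 = 56

Answer: 4:13 5:33 6:23 7:16 8:36 9:56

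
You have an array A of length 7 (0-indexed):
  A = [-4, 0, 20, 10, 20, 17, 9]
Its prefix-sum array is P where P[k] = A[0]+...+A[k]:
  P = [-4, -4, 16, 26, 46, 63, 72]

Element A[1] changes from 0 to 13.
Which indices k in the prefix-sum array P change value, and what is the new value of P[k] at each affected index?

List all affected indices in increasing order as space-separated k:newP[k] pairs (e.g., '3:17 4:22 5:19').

P[k] = A[0] + ... + A[k]
P[k] includes A[1] iff k >= 1
Affected indices: 1, 2, ..., 6; delta = 13
  P[1]: -4 + 13 = 9
  P[2]: 16 + 13 = 29
  P[3]: 26 + 13 = 39
  P[4]: 46 + 13 = 59
  P[5]: 63 + 13 = 76
  P[6]: 72 + 13 = 85

Answer: 1:9 2:29 3:39 4:59 5:76 6:85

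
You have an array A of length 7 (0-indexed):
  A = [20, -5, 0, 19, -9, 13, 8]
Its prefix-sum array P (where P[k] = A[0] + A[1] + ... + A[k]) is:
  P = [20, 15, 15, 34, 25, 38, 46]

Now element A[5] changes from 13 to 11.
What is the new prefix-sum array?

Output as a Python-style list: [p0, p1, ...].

Answer: [20, 15, 15, 34, 25, 36, 44]

Derivation:
Change: A[5] 13 -> 11, delta = -2
P[k] for k < 5: unchanged (A[5] not included)
P[k] for k >= 5: shift by delta = -2
  P[0] = 20 + 0 = 20
  P[1] = 15 + 0 = 15
  P[2] = 15 + 0 = 15
  P[3] = 34 + 0 = 34
  P[4] = 25 + 0 = 25
  P[5] = 38 + -2 = 36
  P[6] = 46 + -2 = 44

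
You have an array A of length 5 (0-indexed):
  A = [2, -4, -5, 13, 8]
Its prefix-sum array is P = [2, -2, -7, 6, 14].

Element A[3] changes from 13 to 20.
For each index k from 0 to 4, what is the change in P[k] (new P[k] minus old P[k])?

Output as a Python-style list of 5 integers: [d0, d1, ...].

Element change: A[3] 13 -> 20, delta = 7
For k < 3: P[k] unchanged, delta_P[k] = 0
For k >= 3: P[k] shifts by exactly 7
Delta array: [0, 0, 0, 7, 7]

Answer: [0, 0, 0, 7, 7]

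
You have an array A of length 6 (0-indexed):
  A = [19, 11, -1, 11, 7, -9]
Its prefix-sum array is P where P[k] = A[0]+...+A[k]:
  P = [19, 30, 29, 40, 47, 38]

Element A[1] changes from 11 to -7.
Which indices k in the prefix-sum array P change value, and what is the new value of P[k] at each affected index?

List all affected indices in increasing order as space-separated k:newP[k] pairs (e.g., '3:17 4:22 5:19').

P[k] = A[0] + ... + A[k]
P[k] includes A[1] iff k >= 1
Affected indices: 1, 2, ..., 5; delta = -18
  P[1]: 30 + -18 = 12
  P[2]: 29 + -18 = 11
  P[3]: 40 + -18 = 22
  P[4]: 47 + -18 = 29
  P[5]: 38 + -18 = 20

Answer: 1:12 2:11 3:22 4:29 5:20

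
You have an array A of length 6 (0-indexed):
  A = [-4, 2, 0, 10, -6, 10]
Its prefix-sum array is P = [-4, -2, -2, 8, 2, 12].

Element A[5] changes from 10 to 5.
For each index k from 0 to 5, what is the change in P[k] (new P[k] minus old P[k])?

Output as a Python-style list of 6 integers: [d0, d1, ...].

Element change: A[5] 10 -> 5, delta = -5
For k < 5: P[k] unchanged, delta_P[k] = 0
For k >= 5: P[k] shifts by exactly -5
Delta array: [0, 0, 0, 0, 0, -5]

Answer: [0, 0, 0, 0, 0, -5]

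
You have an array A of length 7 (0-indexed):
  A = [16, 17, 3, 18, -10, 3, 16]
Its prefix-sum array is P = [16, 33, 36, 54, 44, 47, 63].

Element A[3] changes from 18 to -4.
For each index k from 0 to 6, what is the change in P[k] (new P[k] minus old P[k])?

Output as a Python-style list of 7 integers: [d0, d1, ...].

Element change: A[3] 18 -> -4, delta = -22
For k < 3: P[k] unchanged, delta_P[k] = 0
For k >= 3: P[k] shifts by exactly -22
Delta array: [0, 0, 0, -22, -22, -22, -22]

Answer: [0, 0, 0, -22, -22, -22, -22]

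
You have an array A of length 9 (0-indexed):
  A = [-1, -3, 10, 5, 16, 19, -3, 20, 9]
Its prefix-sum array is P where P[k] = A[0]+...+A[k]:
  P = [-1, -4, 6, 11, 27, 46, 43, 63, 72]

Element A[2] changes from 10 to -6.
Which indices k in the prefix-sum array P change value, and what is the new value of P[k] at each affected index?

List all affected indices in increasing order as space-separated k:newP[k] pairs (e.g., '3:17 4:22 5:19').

P[k] = A[0] + ... + A[k]
P[k] includes A[2] iff k >= 2
Affected indices: 2, 3, ..., 8; delta = -16
  P[2]: 6 + -16 = -10
  P[3]: 11 + -16 = -5
  P[4]: 27 + -16 = 11
  P[5]: 46 + -16 = 30
  P[6]: 43 + -16 = 27
  P[7]: 63 + -16 = 47
  P[8]: 72 + -16 = 56

Answer: 2:-10 3:-5 4:11 5:30 6:27 7:47 8:56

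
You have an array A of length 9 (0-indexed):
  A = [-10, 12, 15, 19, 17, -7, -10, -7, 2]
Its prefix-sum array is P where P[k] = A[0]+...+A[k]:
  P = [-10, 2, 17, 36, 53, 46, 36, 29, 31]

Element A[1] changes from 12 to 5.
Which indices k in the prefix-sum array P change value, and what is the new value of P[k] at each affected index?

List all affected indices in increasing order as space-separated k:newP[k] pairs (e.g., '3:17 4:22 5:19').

P[k] = A[0] + ... + A[k]
P[k] includes A[1] iff k >= 1
Affected indices: 1, 2, ..., 8; delta = -7
  P[1]: 2 + -7 = -5
  P[2]: 17 + -7 = 10
  P[3]: 36 + -7 = 29
  P[4]: 53 + -7 = 46
  P[5]: 46 + -7 = 39
  P[6]: 36 + -7 = 29
  P[7]: 29 + -7 = 22
  P[8]: 31 + -7 = 24

Answer: 1:-5 2:10 3:29 4:46 5:39 6:29 7:22 8:24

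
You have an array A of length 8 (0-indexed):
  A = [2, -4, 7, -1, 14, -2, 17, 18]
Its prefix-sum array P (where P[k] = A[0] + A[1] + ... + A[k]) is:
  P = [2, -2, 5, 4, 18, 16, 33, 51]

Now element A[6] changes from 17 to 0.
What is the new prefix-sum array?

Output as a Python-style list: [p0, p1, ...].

Answer: [2, -2, 5, 4, 18, 16, 16, 34]

Derivation:
Change: A[6] 17 -> 0, delta = -17
P[k] for k < 6: unchanged (A[6] not included)
P[k] for k >= 6: shift by delta = -17
  P[0] = 2 + 0 = 2
  P[1] = -2 + 0 = -2
  P[2] = 5 + 0 = 5
  P[3] = 4 + 0 = 4
  P[4] = 18 + 0 = 18
  P[5] = 16 + 0 = 16
  P[6] = 33 + -17 = 16
  P[7] = 51 + -17 = 34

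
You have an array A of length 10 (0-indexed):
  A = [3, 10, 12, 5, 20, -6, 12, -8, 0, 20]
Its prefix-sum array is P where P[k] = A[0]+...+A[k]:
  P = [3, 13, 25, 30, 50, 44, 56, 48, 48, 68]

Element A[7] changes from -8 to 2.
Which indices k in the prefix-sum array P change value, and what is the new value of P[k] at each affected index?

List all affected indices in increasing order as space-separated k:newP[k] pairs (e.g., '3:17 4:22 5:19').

P[k] = A[0] + ... + A[k]
P[k] includes A[7] iff k >= 7
Affected indices: 7, 8, ..., 9; delta = 10
  P[7]: 48 + 10 = 58
  P[8]: 48 + 10 = 58
  P[9]: 68 + 10 = 78

Answer: 7:58 8:58 9:78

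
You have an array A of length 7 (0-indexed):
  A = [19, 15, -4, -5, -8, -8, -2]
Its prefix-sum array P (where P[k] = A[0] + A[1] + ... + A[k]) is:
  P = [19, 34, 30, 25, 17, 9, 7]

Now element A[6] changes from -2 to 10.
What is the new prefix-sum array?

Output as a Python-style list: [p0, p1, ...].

Answer: [19, 34, 30, 25, 17, 9, 19]

Derivation:
Change: A[6] -2 -> 10, delta = 12
P[k] for k < 6: unchanged (A[6] not included)
P[k] for k >= 6: shift by delta = 12
  P[0] = 19 + 0 = 19
  P[1] = 34 + 0 = 34
  P[2] = 30 + 0 = 30
  P[3] = 25 + 0 = 25
  P[4] = 17 + 0 = 17
  P[5] = 9 + 0 = 9
  P[6] = 7 + 12 = 19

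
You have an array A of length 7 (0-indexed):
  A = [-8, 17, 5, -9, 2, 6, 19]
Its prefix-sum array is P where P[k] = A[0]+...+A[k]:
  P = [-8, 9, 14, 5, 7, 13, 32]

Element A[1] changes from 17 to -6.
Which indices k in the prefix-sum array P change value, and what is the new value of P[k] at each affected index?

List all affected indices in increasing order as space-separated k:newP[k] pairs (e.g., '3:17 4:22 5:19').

P[k] = A[0] + ... + A[k]
P[k] includes A[1] iff k >= 1
Affected indices: 1, 2, ..., 6; delta = -23
  P[1]: 9 + -23 = -14
  P[2]: 14 + -23 = -9
  P[3]: 5 + -23 = -18
  P[4]: 7 + -23 = -16
  P[5]: 13 + -23 = -10
  P[6]: 32 + -23 = 9

Answer: 1:-14 2:-9 3:-18 4:-16 5:-10 6:9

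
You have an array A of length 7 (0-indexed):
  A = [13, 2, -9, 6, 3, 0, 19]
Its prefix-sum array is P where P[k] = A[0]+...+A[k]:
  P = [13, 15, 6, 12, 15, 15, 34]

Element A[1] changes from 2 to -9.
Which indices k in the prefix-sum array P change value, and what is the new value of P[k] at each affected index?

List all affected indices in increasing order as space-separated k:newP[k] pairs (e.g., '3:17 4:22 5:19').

Answer: 1:4 2:-5 3:1 4:4 5:4 6:23

Derivation:
P[k] = A[0] + ... + A[k]
P[k] includes A[1] iff k >= 1
Affected indices: 1, 2, ..., 6; delta = -11
  P[1]: 15 + -11 = 4
  P[2]: 6 + -11 = -5
  P[3]: 12 + -11 = 1
  P[4]: 15 + -11 = 4
  P[5]: 15 + -11 = 4
  P[6]: 34 + -11 = 23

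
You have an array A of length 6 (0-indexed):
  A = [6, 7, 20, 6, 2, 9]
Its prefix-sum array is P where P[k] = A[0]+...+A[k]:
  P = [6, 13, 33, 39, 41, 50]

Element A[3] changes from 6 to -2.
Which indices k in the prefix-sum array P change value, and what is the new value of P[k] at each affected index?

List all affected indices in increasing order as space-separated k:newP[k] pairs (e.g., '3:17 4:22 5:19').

P[k] = A[0] + ... + A[k]
P[k] includes A[3] iff k >= 3
Affected indices: 3, 4, ..., 5; delta = -8
  P[3]: 39 + -8 = 31
  P[4]: 41 + -8 = 33
  P[5]: 50 + -8 = 42

Answer: 3:31 4:33 5:42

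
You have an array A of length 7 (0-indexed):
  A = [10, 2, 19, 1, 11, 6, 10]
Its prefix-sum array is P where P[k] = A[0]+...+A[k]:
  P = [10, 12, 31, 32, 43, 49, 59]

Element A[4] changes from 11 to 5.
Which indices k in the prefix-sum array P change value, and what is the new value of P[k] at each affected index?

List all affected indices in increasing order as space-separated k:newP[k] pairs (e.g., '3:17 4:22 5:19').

Answer: 4:37 5:43 6:53

Derivation:
P[k] = A[0] + ... + A[k]
P[k] includes A[4] iff k >= 4
Affected indices: 4, 5, ..., 6; delta = -6
  P[4]: 43 + -6 = 37
  P[5]: 49 + -6 = 43
  P[6]: 59 + -6 = 53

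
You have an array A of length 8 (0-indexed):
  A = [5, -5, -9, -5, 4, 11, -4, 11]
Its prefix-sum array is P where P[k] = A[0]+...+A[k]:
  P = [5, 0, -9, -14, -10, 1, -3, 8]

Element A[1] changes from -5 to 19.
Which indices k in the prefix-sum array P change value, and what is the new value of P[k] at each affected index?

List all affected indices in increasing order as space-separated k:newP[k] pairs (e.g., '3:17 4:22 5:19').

P[k] = A[0] + ... + A[k]
P[k] includes A[1] iff k >= 1
Affected indices: 1, 2, ..., 7; delta = 24
  P[1]: 0 + 24 = 24
  P[2]: -9 + 24 = 15
  P[3]: -14 + 24 = 10
  P[4]: -10 + 24 = 14
  P[5]: 1 + 24 = 25
  P[6]: -3 + 24 = 21
  P[7]: 8 + 24 = 32

Answer: 1:24 2:15 3:10 4:14 5:25 6:21 7:32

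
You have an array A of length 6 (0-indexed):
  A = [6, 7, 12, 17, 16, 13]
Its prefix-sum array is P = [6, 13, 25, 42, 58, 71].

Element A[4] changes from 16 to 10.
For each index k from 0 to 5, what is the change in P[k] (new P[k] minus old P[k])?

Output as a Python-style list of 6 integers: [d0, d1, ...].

Answer: [0, 0, 0, 0, -6, -6]

Derivation:
Element change: A[4] 16 -> 10, delta = -6
For k < 4: P[k] unchanged, delta_P[k] = 0
For k >= 4: P[k] shifts by exactly -6
Delta array: [0, 0, 0, 0, -6, -6]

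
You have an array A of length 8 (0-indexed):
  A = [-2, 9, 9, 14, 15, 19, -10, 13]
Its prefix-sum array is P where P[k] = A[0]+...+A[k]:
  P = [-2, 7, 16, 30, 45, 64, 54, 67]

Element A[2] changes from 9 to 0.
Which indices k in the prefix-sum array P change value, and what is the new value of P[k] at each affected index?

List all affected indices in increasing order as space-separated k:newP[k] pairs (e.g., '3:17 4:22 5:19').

Answer: 2:7 3:21 4:36 5:55 6:45 7:58

Derivation:
P[k] = A[0] + ... + A[k]
P[k] includes A[2] iff k >= 2
Affected indices: 2, 3, ..., 7; delta = -9
  P[2]: 16 + -9 = 7
  P[3]: 30 + -9 = 21
  P[4]: 45 + -9 = 36
  P[5]: 64 + -9 = 55
  P[6]: 54 + -9 = 45
  P[7]: 67 + -9 = 58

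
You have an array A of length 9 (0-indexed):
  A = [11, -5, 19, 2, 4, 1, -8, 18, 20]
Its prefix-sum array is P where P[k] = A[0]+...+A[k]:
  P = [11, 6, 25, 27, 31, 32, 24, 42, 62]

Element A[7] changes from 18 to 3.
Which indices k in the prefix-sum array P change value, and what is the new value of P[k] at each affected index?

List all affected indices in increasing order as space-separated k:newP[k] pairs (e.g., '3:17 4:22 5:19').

P[k] = A[0] + ... + A[k]
P[k] includes A[7] iff k >= 7
Affected indices: 7, 8, ..., 8; delta = -15
  P[7]: 42 + -15 = 27
  P[8]: 62 + -15 = 47

Answer: 7:27 8:47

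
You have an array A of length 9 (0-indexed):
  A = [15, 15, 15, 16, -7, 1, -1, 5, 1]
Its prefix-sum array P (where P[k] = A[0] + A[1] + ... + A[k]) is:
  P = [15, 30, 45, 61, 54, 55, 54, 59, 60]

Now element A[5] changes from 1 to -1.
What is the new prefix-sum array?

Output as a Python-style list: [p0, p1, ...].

Change: A[5] 1 -> -1, delta = -2
P[k] for k < 5: unchanged (A[5] not included)
P[k] for k >= 5: shift by delta = -2
  P[0] = 15 + 0 = 15
  P[1] = 30 + 0 = 30
  P[2] = 45 + 0 = 45
  P[3] = 61 + 0 = 61
  P[4] = 54 + 0 = 54
  P[5] = 55 + -2 = 53
  P[6] = 54 + -2 = 52
  P[7] = 59 + -2 = 57
  P[8] = 60 + -2 = 58

Answer: [15, 30, 45, 61, 54, 53, 52, 57, 58]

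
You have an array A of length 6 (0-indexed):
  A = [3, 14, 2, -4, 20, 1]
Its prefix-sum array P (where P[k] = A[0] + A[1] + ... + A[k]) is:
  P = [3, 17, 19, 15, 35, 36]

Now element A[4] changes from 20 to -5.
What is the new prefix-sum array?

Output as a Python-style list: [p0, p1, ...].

Answer: [3, 17, 19, 15, 10, 11]

Derivation:
Change: A[4] 20 -> -5, delta = -25
P[k] for k < 4: unchanged (A[4] not included)
P[k] for k >= 4: shift by delta = -25
  P[0] = 3 + 0 = 3
  P[1] = 17 + 0 = 17
  P[2] = 19 + 0 = 19
  P[3] = 15 + 0 = 15
  P[4] = 35 + -25 = 10
  P[5] = 36 + -25 = 11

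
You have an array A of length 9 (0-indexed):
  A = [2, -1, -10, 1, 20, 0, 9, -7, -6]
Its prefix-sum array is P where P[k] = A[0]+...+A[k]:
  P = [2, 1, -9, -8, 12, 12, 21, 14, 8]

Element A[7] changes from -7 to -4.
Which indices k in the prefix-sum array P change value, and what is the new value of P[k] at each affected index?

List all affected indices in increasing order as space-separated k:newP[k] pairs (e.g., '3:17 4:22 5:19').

Answer: 7:17 8:11

Derivation:
P[k] = A[0] + ... + A[k]
P[k] includes A[7] iff k >= 7
Affected indices: 7, 8, ..., 8; delta = 3
  P[7]: 14 + 3 = 17
  P[8]: 8 + 3 = 11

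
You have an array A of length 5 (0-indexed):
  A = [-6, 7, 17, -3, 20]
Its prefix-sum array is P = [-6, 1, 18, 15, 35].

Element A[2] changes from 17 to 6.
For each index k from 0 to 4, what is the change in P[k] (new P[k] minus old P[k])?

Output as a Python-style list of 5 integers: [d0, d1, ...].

Element change: A[2] 17 -> 6, delta = -11
For k < 2: P[k] unchanged, delta_P[k] = 0
For k >= 2: P[k] shifts by exactly -11
Delta array: [0, 0, -11, -11, -11]

Answer: [0, 0, -11, -11, -11]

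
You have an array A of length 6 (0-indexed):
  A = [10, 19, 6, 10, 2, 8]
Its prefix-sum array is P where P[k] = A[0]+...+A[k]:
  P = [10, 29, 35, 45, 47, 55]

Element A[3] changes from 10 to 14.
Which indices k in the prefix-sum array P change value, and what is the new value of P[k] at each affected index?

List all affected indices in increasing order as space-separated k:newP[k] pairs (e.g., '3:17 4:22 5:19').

P[k] = A[0] + ... + A[k]
P[k] includes A[3] iff k >= 3
Affected indices: 3, 4, ..., 5; delta = 4
  P[3]: 45 + 4 = 49
  P[4]: 47 + 4 = 51
  P[5]: 55 + 4 = 59

Answer: 3:49 4:51 5:59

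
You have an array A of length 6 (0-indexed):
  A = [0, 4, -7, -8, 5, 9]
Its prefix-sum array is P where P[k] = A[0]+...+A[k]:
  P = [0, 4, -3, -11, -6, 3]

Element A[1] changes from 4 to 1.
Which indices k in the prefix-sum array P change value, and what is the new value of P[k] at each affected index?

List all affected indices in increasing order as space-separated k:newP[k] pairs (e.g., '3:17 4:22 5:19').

Answer: 1:1 2:-6 3:-14 4:-9 5:0

Derivation:
P[k] = A[0] + ... + A[k]
P[k] includes A[1] iff k >= 1
Affected indices: 1, 2, ..., 5; delta = -3
  P[1]: 4 + -3 = 1
  P[2]: -3 + -3 = -6
  P[3]: -11 + -3 = -14
  P[4]: -6 + -3 = -9
  P[5]: 3 + -3 = 0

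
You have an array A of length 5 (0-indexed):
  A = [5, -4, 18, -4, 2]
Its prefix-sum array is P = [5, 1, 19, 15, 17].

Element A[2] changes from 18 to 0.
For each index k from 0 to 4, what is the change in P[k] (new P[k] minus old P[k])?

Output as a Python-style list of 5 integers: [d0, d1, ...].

Element change: A[2] 18 -> 0, delta = -18
For k < 2: P[k] unchanged, delta_P[k] = 0
For k >= 2: P[k] shifts by exactly -18
Delta array: [0, 0, -18, -18, -18]

Answer: [0, 0, -18, -18, -18]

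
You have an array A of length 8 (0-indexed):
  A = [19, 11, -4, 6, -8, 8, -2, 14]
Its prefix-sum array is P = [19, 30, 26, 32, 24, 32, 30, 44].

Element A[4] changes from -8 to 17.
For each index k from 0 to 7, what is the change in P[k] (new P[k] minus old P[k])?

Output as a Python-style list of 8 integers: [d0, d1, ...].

Answer: [0, 0, 0, 0, 25, 25, 25, 25]

Derivation:
Element change: A[4] -8 -> 17, delta = 25
For k < 4: P[k] unchanged, delta_P[k] = 0
For k >= 4: P[k] shifts by exactly 25
Delta array: [0, 0, 0, 0, 25, 25, 25, 25]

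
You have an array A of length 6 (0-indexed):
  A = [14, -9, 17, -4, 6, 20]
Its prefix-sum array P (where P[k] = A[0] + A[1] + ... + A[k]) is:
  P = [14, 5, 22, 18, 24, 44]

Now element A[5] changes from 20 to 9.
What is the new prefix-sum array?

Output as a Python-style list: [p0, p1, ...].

Change: A[5] 20 -> 9, delta = -11
P[k] for k < 5: unchanged (A[5] not included)
P[k] for k >= 5: shift by delta = -11
  P[0] = 14 + 0 = 14
  P[1] = 5 + 0 = 5
  P[2] = 22 + 0 = 22
  P[3] = 18 + 0 = 18
  P[4] = 24 + 0 = 24
  P[5] = 44 + -11 = 33

Answer: [14, 5, 22, 18, 24, 33]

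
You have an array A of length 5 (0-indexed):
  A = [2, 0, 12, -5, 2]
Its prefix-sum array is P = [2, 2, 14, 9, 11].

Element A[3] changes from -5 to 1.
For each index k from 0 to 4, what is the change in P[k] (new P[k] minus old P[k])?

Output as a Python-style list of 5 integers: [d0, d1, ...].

Answer: [0, 0, 0, 6, 6]

Derivation:
Element change: A[3] -5 -> 1, delta = 6
For k < 3: P[k] unchanged, delta_P[k] = 0
For k >= 3: P[k] shifts by exactly 6
Delta array: [0, 0, 0, 6, 6]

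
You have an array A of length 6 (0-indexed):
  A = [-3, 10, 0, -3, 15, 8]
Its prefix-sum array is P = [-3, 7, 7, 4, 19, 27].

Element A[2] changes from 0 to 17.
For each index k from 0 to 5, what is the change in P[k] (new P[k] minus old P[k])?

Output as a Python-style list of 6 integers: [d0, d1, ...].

Answer: [0, 0, 17, 17, 17, 17]

Derivation:
Element change: A[2] 0 -> 17, delta = 17
For k < 2: P[k] unchanged, delta_P[k] = 0
For k >= 2: P[k] shifts by exactly 17
Delta array: [0, 0, 17, 17, 17, 17]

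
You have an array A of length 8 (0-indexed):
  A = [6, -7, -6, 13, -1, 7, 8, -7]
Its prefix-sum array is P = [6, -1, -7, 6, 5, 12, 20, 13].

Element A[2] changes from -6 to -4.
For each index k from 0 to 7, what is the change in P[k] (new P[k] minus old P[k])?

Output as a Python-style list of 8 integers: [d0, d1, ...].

Element change: A[2] -6 -> -4, delta = 2
For k < 2: P[k] unchanged, delta_P[k] = 0
For k >= 2: P[k] shifts by exactly 2
Delta array: [0, 0, 2, 2, 2, 2, 2, 2]

Answer: [0, 0, 2, 2, 2, 2, 2, 2]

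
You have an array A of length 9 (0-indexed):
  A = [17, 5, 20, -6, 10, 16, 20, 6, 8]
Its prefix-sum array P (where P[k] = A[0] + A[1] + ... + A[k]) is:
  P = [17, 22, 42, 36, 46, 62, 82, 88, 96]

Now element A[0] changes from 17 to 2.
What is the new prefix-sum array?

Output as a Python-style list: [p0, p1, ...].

Change: A[0] 17 -> 2, delta = -15
P[k] for k < 0: unchanged (A[0] not included)
P[k] for k >= 0: shift by delta = -15
  P[0] = 17 + -15 = 2
  P[1] = 22 + -15 = 7
  P[2] = 42 + -15 = 27
  P[3] = 36 + -15 = 21
  P[4] = 46 + -15 = 31
  P[5] = 62 + -15 = 47
  P[6] = 82 + -15 = 67
  P[7] = 88 + -15 = 73
  P[8] = 96 + -15 = 81

Answer: [2, 7, 27, 21, 31, 47, 67, 73, 81]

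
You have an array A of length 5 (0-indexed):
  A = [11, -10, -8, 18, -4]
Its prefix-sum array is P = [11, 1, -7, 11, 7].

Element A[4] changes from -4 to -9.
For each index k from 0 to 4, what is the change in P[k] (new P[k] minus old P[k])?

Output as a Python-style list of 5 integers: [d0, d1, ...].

Element change: A[4] -4 -> -9, delta = -5
For k < 4: P[k] unchanged, delta_P[k] = 0
For k >= 4: P[k] shifts by exactly -5
Delta array: [0, 0, 0, 0, -5]

Answer: [0, 0, 0, 0, -5]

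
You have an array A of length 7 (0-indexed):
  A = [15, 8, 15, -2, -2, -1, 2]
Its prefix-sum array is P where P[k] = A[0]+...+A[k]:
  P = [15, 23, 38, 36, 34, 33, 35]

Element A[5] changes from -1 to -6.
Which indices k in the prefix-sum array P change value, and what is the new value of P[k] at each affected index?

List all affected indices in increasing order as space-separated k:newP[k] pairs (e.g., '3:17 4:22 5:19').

Answer: 5:28 6:30

Derivation:
P[k] = A[0] + ... + A[k]
P[k] includes A[5] iff k >= 5
Affected indices: 5, 6, ..., 6; delta = -5
  P[5]: 33 + -5 = 28
  P[6]: 35 + -5 = 30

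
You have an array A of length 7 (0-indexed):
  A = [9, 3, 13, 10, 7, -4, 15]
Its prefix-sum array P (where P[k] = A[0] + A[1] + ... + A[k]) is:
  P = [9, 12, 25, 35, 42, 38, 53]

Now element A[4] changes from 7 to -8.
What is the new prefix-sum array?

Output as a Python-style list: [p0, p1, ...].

Change: A[4] 7 -> -8, delta = -15
P[k] for k < 4: unchanged (A[4] not included)
P[k] for k >= 4: shift by delta = -15
  P[0] = 9 + 0 = 9
  P[1] = 12 + 0 = 12
  P[2] = 25 + 0 = 25
  P[3] = 35 + 0 = 35
  P[4] = 42 + -15 = 27
  P[5] = 38 + -15 = 23
  P[6] = 53 + -15 = 38

Answer: [9, 12, 25, 35, 27, 23, 38]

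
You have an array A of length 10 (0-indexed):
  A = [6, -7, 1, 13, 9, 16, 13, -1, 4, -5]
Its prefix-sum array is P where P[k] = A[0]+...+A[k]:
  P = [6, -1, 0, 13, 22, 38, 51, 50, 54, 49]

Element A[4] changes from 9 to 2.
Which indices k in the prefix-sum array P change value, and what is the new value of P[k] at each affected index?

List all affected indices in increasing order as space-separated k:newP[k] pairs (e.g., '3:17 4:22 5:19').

Answer: 4:15 5:31 6:44 7:43 8:47 9:42

Derivation:
P[k] = A[0] + ... + A[k]
P[k] includes A[4] iff k >= 4
Affected indices: 4, 5, ..., 9; delta = -7
  P[4]: 22 + -7 = 15
  P[5]: 38 + -7 = 31
  P[6]: 51 + -7 = 44
  P[7]: 50 + -7 = 43
  P[8]: 54 + -7 = 47
  P[9]: 49 + -7 = 42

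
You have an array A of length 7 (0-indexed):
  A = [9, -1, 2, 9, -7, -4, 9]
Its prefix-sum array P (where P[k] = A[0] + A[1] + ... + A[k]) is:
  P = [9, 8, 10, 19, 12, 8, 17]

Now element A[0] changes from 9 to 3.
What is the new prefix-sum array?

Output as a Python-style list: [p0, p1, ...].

Change: A[0] 9 -> 3, delta = -6
P[k] for k < 0: unchanged (A[0] not included)
P[k] for k >= 0: shift by delta = -6
  P[0] = 9 + -6 = 3
  P[1] = 8 + -6 = 2
  P[2] = 10 + -6 = 4
  P[3] = 19 + -6 = 13
  P[4] = 12 + -6 = 6
  P[5] = 8 + -6 = 2
  P[6] = 17 + -6 = 11

Answer: [3, 2, 4, 13, 6, 2, 11]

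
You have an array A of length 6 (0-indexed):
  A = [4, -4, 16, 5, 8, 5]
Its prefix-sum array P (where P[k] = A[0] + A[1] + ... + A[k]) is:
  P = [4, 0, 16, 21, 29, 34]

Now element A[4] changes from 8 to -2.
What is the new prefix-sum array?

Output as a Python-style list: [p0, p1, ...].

Change: A[4] 8 -> -2, delta = -10
P[k] for k < 4: unchanged (A[4] not included)
P[k] for k >= 4: shift by delta = -10
  P[0] = 4 + 0 = 4
  P[1] = 0 + 0 = 0
  P[2] = 16 + 0 = 16
  P[3] = 21 + 0 = 21
  P[4] = 29 + -10 = 19
  P[5] = 34 + -10 = 24

Answer: [4, 0, 16, 21, 19, 24]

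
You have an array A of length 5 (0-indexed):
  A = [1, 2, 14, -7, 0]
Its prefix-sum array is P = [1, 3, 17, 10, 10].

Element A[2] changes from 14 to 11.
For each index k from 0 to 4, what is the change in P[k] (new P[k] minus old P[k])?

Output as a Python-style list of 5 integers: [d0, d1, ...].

Element change: A[2] 14 -> 11, delta = -3
For k < 2: P[k] unchanged, delta_P[k] = 0
For k >= 2: P[k] shifts by exactly -3
Delta array: [0, 0, -3, -3, -3]

Answer: [0, 0, -3, -3, -3]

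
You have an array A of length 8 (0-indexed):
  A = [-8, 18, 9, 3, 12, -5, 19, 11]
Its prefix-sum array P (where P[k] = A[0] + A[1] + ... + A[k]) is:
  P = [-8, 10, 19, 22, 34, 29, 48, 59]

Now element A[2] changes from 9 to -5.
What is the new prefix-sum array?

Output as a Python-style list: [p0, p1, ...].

Answer: [-8, 10, 5, 8, 20, 15, 34, 45]

Derivation:
Change: A[2] 9 -> -5, delta = -14
P[k] for k < 2: unchanged (A[2] not included)
P[k] for k >= 2: shift by delta = -14
  P[0] = -8 + 0 = -8
  P[1] = 10 + 0 = 10
  P[2] = 19 + -14 = 5
  P[3] = 22 + -14 = 8
  P[4] = 34 + -14 = 20
  P[5] = 29 + -14 = 15
  P[6] = 48 + -14 = 34
  P[7] = 59 + -14 = 45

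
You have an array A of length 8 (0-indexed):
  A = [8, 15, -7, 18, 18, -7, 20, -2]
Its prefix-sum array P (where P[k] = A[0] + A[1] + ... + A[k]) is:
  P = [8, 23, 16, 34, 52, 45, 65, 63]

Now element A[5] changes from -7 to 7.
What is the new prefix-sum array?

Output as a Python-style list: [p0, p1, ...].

Change: A[5] -7 -> 7, delta = 14
P[k] for k < 5: unchanged (A[5] not included)
P[k] for k >= 5: shift by delta = 14
  P[0] = 8 + 0 = 8
  P[1] = 23 + 0 = 23
  P[2] = 16 + 0 = 16
  P[3] = 34 + 0 = 34
  P[4] = 52 + 0 = 52
  P[5] = 45 + 14 = 59
  P[6] = 65 + 14 = 79
  P[7] = 63 + 14 = 77

Answer: [8, 23, 16, 34, 52, 59, 79, 77]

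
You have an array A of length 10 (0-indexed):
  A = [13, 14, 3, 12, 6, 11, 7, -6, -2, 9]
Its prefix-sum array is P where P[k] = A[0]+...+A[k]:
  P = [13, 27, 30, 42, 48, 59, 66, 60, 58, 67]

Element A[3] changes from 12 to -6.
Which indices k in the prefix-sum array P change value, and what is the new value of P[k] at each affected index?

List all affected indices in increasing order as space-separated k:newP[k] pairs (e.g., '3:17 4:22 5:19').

P[k] = A[0] + ... + A[k]
P[k] includes A[3] iff k >= 3
Affected indices: 3, 4, ..., 9; delta = -18
  P[3]: 42 + -18 = 24
  P[4]: 48 + -18 = 30
  P[5]: 59 + -18 = 41
  P[6]: 66 + -18 = 48
  P[7]: 60 + -18 = 42
  P[8]: 58 + -18 = 40
  P[9]: 67 + -18 = 49

Answer: 3:24 4:30 5:41 6:48 7:42 8:40 9:49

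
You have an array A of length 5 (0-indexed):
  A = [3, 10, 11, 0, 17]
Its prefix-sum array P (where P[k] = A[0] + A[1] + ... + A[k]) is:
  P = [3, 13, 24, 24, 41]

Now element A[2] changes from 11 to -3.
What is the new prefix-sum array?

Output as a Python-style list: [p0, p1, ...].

Answer: [3, 13, 10, 10, 27]

Derivation:
Change: A[2] 11 -> -3, delta = -14
P[k] for k < 2: unchanged (A[2] not included)
P[k] for k >= 2: shift by delta = -14
  P[0] = 3 + 0 = 3
  P[1] = 13 + 0 = 13
  P[2] = 24 + -14 = 10
  P[3] = 24 + -14 = 10
  P[4] = 41 + -14 = 27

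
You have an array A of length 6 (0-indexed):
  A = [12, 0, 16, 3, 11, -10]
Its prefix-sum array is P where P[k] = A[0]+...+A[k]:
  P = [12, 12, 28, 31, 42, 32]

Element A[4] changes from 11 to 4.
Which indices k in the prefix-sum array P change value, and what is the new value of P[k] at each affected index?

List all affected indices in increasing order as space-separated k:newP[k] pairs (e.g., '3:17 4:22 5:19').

P[k] = A[0] + ... + A[k]
P[k] includes A[4] iff k >= 4
Affected indices: 4, 5, ..., 5; delta = -7
  P[4]: 42 + -7 = 35
  P[5]: 32 + -7 = 25

Answer: 4:35 5:25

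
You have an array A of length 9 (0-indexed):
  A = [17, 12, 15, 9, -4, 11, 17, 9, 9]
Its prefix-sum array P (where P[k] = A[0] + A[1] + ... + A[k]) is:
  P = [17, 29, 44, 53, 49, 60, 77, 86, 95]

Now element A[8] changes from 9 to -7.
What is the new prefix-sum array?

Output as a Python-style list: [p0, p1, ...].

Change: A[8] 9 -> -7, delta = -16
P[k] for k < 8: unchanged (A[8] not included)
P[k] for k >= 8: shift by delta = -16
  P[0] = 17 + 0 = 17
  P[1] = 29 + 0 = 29
  P[2] = 44 + 0 = 44
  P[3] = 53 + 0 = 53
  P[4] = 49 + 0 = 49
  P[5] = 60 + 0 = 60
  P[6] = 77 + 0 = 77
  P[7] = 86 + 0 = 86
  P[8] = 95 + -16 = 79

Answer: [17, 29, 44, 53, 49, 60, 77, 86, 79]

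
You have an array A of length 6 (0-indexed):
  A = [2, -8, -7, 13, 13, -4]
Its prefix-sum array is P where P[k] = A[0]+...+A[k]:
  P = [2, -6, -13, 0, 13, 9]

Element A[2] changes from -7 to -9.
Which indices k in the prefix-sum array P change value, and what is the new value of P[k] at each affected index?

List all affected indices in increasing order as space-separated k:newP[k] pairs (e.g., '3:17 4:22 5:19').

Answer: 2:-15 3:-2 4:11 5:7

Derivation:
P[k] = A[0] + ... + A[k]
P[k] includes A[2] iff k >= 2
Affected indices: 2, 3, ..., 5; delta = -2
  P[2]: -13 + -2 = -15
  P[3]: 0 + -2 = -2
  P[4]: 13 + -2 = 11
  P[5]: 9 + -2 = 7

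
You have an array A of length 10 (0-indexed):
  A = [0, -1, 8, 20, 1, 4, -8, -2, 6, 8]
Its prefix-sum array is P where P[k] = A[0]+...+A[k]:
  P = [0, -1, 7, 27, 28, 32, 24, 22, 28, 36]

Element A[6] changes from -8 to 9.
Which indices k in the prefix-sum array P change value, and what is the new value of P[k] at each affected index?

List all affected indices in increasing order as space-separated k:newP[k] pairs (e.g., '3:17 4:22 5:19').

Answer: 6:41 7:39 8:45 9:53

Derivation:
P[k] = A[0] + ... + A[k]
P[k] includes A[6] iff k >= 6
Affected indices: 6, 7, ..., 9; delta = 17
  P[6]: 24 + 17 = 41
  P[7]: 22 + 17 = 39
  P[8]: 28 + 17 = 45
  P[9]: 36 + 17 = 53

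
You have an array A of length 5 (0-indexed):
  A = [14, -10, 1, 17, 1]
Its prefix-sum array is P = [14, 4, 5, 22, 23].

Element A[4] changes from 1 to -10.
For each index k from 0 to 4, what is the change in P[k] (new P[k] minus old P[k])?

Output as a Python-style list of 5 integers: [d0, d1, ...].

Answer: [0, 0, 0, 0, -11]

Derivation:
Element change: A[4] 1 -> -10, delta = -11
For k < 4: P[k] unchanged, delta_P[k] = 0
For k >= 4: P[k] shifts by exactly -11
Delta array: [0, 0, 0, 0, -11]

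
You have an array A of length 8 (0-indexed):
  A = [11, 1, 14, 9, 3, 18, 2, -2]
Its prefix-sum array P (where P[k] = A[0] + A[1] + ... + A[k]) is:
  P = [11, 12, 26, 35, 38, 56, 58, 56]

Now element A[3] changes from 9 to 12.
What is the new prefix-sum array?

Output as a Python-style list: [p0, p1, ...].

Change: A[3] 9 -> 12, delta = 3
P[k] for k < 3: unchanged (A[3] not included)
P[k] for k >= 3: shift by delta = 3
  P[0] = 11 + 0 = 11
  P[1] = 12 + 0 = 12
  P[2] = 26 + 0 = 26
  P[3] = 35 + 3 = 38
  P[4] = 38 + 3 = 41
  P[5] = 56 + 3 = 59
  P[6] = 58 + 3 = 61
  P[7] = 56 + 3 = 59

Answer: [11, 12, 26, 38, 41, 59, 61, 59]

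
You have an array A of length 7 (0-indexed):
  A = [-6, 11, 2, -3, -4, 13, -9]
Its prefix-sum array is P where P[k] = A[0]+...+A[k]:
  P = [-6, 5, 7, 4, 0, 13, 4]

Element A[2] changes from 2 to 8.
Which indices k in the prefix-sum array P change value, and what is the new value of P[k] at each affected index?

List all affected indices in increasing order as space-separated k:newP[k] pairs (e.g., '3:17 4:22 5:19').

P[k] = A[0] + ... + A[k]
P[k] includes A[2] iff k >= 2
Affected indices: 2, 3, ..., 6; delta = 6
  P[2]: 7 + 6 = 13
  P[3]: 4 + 6 = 10
  P[4]: 0 + 6 = 6
  P[5]: 13 + 6 = 19
  P[6]: 4 + 6 = 10

Answer: 2:13 3:10 4:6 5:19 6:10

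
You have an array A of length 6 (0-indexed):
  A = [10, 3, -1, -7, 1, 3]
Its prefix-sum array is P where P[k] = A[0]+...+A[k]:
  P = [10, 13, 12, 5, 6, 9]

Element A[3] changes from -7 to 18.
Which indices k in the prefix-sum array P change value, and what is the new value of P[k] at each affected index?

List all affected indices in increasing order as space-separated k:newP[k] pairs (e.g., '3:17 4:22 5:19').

P[k] = A[0] + ... + A[k]
P[k] includes A[3] iff k >= 3
Affected indices: 3, 4, ..., 5; delta = 25
  P[3]: 5 + 25 = 30
  P[4]: 6 + 25 = 31
  P[5]: 9 + 25 = 34

Answer: 3:30 4:31 5:34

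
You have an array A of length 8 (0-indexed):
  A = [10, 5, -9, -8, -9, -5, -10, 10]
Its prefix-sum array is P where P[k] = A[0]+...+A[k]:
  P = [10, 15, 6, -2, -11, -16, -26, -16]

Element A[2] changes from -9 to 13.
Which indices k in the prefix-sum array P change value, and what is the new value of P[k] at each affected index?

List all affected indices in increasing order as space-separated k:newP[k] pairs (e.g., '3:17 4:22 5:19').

Answer: 2:28 3:20 4:11 5:6 6:-4 7:6

Derivation:
P[k] = A[0] + ... + A[k]
P[k] includes A[2] iff k >= 2
Affected indices: 2, 3, ..., 7; delta = 22
  P[2]: 6 + 22 = 28
  P[3]: -2 + 22 = 20
  P[4]: -11 + 22 = 11
  P[5]: -16 + 22 = 6
  P[6]: -26 + 22 = -4
  P[7]: -16 + 22 = 6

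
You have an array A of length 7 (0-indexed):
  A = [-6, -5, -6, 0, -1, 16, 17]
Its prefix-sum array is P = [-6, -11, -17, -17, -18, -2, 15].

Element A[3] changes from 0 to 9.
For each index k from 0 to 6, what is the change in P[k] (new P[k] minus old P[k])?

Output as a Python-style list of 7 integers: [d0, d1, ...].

Answer: [0, 0, 0, 9, 9, 9, 9]

Derivation:
Element change: A[3] 0 -> 9, delta = 9
For k < 3: P[k] unchanged, delta_P[k] = 0
For k >= 3: P[k] shifts by exactly 9
Delta array: [0, 0, 0, 9, 9, 9, 9]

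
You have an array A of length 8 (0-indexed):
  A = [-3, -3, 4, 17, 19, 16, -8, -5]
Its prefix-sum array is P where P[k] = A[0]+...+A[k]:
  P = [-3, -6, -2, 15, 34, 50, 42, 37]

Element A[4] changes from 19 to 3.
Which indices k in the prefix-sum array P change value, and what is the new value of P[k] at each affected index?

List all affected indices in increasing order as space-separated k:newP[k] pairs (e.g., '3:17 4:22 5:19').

P[k] = A[0] + ... + A[k]
P[k] includes A[4] iff k >= 4
Affected indices: 4, 5, ..., 7; delta = -16
  P[4]: 34 + -16 = 18
  P[5]: 50 + -16 = 34
  P[6]: 42 + -16 = 26
  P[7]: 37 + -16 = 21

Answer: 4:18 5:34 6:26 7:21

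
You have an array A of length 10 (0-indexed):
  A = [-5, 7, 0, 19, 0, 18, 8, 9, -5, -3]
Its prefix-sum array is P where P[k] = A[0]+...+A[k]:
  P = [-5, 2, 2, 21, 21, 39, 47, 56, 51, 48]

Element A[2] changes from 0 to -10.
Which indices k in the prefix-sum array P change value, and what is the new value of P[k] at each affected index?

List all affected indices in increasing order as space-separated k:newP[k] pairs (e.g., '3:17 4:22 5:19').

Answer: 2:-8 3:11 4:11 5:29 6:37 7:46 8:41 9:38

Derivation:
P[k] = A[0] + ... + A[k]
P[k] includes A[2] iff k >= 2
Affected indices: 2, 3, ..., 9; delta = -10
  P[2]: 2 + -10 = -8
  P[3]: 21 + -10 = 11
  P[4]: 21 + -10 = 11
  P[5]: 39 + -10 = 29
  P[6]: 47 + -10 = 37
  P[7]: 56 + -10 = 46
  P[8]: 51 + -10 = 41
  P[9]: 48 + -10 = 38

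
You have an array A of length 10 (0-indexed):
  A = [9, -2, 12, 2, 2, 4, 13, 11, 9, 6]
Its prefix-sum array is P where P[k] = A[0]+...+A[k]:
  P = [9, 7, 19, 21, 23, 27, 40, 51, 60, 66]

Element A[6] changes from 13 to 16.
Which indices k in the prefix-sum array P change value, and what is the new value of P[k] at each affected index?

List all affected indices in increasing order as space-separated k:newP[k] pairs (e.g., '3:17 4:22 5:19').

P[k] = A[0] + ... + A[k]
P[k] includes A[6] iff k >= 6
Affected indices: 6, 7, ..., 9; delta = 3
  P[6]: 40 + 3 = 43
  P[7]: 51 + 3 = 54
  P[8]: 60 + 3 = 63
  P[9]: 66 + 3 = 69

Answer: 6:43 7:54 8:63 9:69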